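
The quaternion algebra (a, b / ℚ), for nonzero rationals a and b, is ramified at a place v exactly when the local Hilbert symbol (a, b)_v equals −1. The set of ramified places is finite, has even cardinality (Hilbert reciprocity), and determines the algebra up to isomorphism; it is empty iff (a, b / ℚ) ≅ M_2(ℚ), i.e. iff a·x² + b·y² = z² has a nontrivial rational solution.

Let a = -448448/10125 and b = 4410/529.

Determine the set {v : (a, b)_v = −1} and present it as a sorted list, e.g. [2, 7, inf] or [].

[2, 11]

(a, b) ≡ (-715, 10) mod (ℚ^×)²; places V = {2, 3, 5, 7, 11, 13, 23, ∞}.
(a,b)_11: α=1, u≡4; β=0, v≡10 (mod 11); (4|11)=+1, (10|11)=-1; sign (−1)^0·+1^0·-1^1 = -1.
(a,b)_13: α=1, u≡10; β=0, v≡9 (mod 13); (10|13)=+1, (9|13)=+1; sign (−1)^0·+1^0·+1^1 = +1.
(a,b)_5: α=-3, u≡2; β=1, v≡3 (mod 5); (2|5)=-1, (3|5)=-1; sign (−1)^0·-1^1·-1^-3 = +1.
(a,b)_3: α=-4, u≡2; β=2, v≡1 (mod 3); (2|3)=-1, (1|3)=+1; sign (−1)^0·-1^2·+1^-4 = +1.
(a,b)_∞: sgn(-715)=−, sgn(10)=+, so +1.
(a,b)_7: α=2, u≡6; β=2, v≡5 (mod 7); (6|7)=-1, (5|7)=-1; sign (−1)^0·-1^2·-1^2 = +1.
(a,b)_23: α=0, u≡15; β=-2, v≡17 (mod 23); (15|23)=-1, (17|23)=-1; sign (−1)^0·-1^-2·-1^0 = +1.
(a,b)_2: α=6, β=1; u≡5, v≡5 (mod 8); ε(u)ε(v)=0·0, αω(v)=6·1, βω(u)=1·1; sum ≡ 1  ⇒  -1.
Ram(-715, 10) = {2, 11}; no ℚ_2-point on the conic.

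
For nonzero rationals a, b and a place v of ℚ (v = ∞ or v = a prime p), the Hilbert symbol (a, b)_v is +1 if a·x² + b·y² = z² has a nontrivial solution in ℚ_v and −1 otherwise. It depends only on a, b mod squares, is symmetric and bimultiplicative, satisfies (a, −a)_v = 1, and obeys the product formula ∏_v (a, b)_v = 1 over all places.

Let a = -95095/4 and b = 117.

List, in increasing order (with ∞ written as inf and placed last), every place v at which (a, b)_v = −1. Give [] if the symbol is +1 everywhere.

[5, 7, 11, 19]

(a, b) ≡ (-95095, 13) mod (ℚ^×)²; places V = {2, 3, 5, 7, 11, 13, 19, ∞}.
(a,b)_∞: sgn(-95095)=−, sgn(13)=+, so +1.
(a,b)_5: α=1, u≡4; β=0, v≡2 (mod 5); (4|5)=+1, (2|5)=-1; sign (−1)^0·+1^0·-1^1 = -1.
(a,b)_7: α=1, u≡4; β=0, v≡5 (mod 7); (4|7)=+1, (5|7)=-1; sign (−1)^0·+1^0·-1^1 = -1.
(a,b)_2: α=-2, β=0; u≡1, v≡5 (mod 8); ε(u)ε(v)=0·0, αω(v)=-2·1, βω(u)=0·0; sum ≡ 0  ⇒  +1.
(a,b)_11: α=1, u≡3; β=0, v≡7 (mod 11); (3|11)=+1, (7|11)=-1; sign (−1)^0·+1^0·-1^1 = -1.
(a,b)_19: α=1, u≡17; β=0, v≡3 (mod 19); (17|19)=+1, (3|19)=-1; sign (−1)^0·+1^0·-1^1 = -1.
(a,b)_13: α=1, u≡1; β=1, v≡9 (mod 13); (1|13)=+1, (9|13)=+1; sign (−1)^0·+1^1·+1^1 = +1.
(a,b)_3: α=0, u≡2; β=2, v≡1 (mod 3); (2|3)=-1, (1|3)=+1; sign (−1)^0·-1^2·+1^0 = +1.
(-95095, 13 / ℚ) ramifies at {5, 7, 11, 19}: a division algebra.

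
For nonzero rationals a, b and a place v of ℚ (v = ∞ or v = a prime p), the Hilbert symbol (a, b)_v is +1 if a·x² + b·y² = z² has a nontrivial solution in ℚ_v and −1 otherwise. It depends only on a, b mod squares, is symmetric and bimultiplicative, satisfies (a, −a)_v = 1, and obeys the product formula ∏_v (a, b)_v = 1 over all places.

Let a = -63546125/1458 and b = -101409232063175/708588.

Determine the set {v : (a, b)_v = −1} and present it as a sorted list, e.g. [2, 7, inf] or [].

[3, inf]

Mod squares: a ≡ -10, b ≡ -69. Check v ∈ {∞, 2, 3, 5, 19, 23, 31}.
v=19: a=19^0·(≡11), b=19^2·(≡5) mod 19; (11|19)=+1, (5|19)=+1; (−1)^{0·2·9}·(+1)^2·(+1)^0 = +1.
v=3: a=3^-6·(≡2), b=3^-11·(≡1) mod 3; (2|3)=-1, (1|3)=+1; (−1)^{-6·-11·1}·(-1)^-11·(+1)^-6 = -1.
v=5: a=5^3·(≡2), b=5^2·(≡1) mod 5; (2|5)=-1, (1|5)=+1; (−1)^{3·2·2}·(-1)^2·(+1)^3 = +1.
v=2: v_2(a)=-1, v_2(b)=-2; units ≡ 3, 3 (mod 8); ε·ε+αω+βω = 1·1+-1·1+-2·1 ≡ 0  ⇒  (a,b)_2 = +1.
v=∞: -10 < 0 and -69 < 0  ⇒  (a,b)_∞ = -1.
v=23: a=23^2·(≡3), b=23^3·(≡7) mod 23; (3|23)=+1, (7|23)=-1; (−1)^{2·3·11}·(+1)^3·(-1)^2 = +1.
v=31: a=31^2·(≡29), b=31^4·(≡6) mod 31; (29|31)=-1, (6|31)=-1; (−1)^{2·4·15}·(-1)^4·(-1)^2 = +1.
Ram(-10, -69) = {3, ∞}; no ℚ_3-point on the conic.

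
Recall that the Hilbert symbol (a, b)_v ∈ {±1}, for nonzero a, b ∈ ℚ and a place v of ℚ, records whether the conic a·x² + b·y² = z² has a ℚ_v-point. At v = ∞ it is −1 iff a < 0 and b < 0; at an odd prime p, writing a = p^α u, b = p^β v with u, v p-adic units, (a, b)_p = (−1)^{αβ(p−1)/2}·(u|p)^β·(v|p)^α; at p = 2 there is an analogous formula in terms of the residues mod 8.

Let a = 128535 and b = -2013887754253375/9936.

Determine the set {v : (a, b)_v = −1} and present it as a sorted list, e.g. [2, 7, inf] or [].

[19, 23, 41, 43]

Mod squares: a ≡ 128535, b ≡ -1051638315. Check v ∈ {∞, 2, 3, 5, 7, 11, 13, 19, 23, 41, 43}.
v=3: a=3^1·(≡2), b=3^-3·(≡1) mod 3; (2|3)=-1, (1|3)=+1; (−1)^{1·-3·1}·(-1)^-3·(+1)^1 = +1.
v=11: a=11^1·(≡3), b=11^4·(≡5) mod 11; (3|11)=+1, (5|11)=+1; (−1)^{1·4·5}·(+1)^4·(+1)^1 = +1.
v=19: a=19^1·(≡1), b=19^3·(≡17) mod 19; (1|19)=+1, (17|19)=+1; (−1)^{1·3·9}·(+1)^3·(+1)^1 = -1.
v=5: a=5^1·(≡2), b=5^3·(≡3) mod 5; (2|5)=-1, (3|5)=-1; (−1)^{1·3·2}·(-1)^3·(-1)^1 = +1.
v=41: a=41^1·(≡19), b=41^1·(≡23) mod 41; (19|41)=-1, (23|41)=+1; (−1)^{1·1·20}·(-1)^1·(+1)^1 = -1.
v=7: a=7^0·(≡1), b=7^1·(≡1) mod 7; (1|7)=+1, (1|7)=+1; (−1)^{0·1·3}·(+1)^1·(+1)^0 = +1.
v=2: v_2(a)=0, v_2(b)=-4; units ≡ 7, 5 (mod 8); ε·ε+αω+βω = 1·0+0·1+-4·0 ≡ 0  ⇒  (a,b)_2 = +1.
v=43: a=43^0·(≡8), b=43^1·(≡32) mod 43; (8|43)=-1, (32|43)=-1; (−1)^{0·1·21}·(-1)^1·(-1)^0 = -1.
v=23: a=23^0·(≡11), b=23^-1·(≡5) mod 23; (11|23)=-1, (5|23)=-1; (−1)^{0·-1·11}·(-1)^-1·(-1)^0 = -1.
v=13: a=13^0·(≡4), b=13^1·(≡3) mod 13; (4|13)=+1, (3|13)=+1; (−1)^{0·1·6}·(+1)^1·(+1)^0 = +1.
v=∞: 128535 > 0 and -1051638315 < 0  ⇒  (a,b)_∞ = +1.
Ram(128535, -1051638315) = {19, 23, 41, 43}; no ℚ_19-point on the conic.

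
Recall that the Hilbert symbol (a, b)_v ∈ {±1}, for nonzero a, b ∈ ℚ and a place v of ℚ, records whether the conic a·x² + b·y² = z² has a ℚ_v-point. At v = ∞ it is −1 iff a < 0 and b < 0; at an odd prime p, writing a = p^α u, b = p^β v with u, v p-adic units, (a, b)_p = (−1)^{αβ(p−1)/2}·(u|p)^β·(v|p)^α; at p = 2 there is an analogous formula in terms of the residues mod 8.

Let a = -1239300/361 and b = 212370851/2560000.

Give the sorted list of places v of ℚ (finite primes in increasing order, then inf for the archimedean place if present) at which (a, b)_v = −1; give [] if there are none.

[2, 43]

(a, b) ≡ (-17, 731) mod (ℚ^×)²; places V = {2, 3, 5, 7, 11, 17, 19, 43, ∞}.
(a,b)_5: α=2, u≡3; β=-4, v≡1 (mod 5); (3|5)=-1, (1|5)=+1; sign (−1)^0·-1^-4·+1^2 = +1.
(a,b)_2: α=2, β=-12; u≡7, v≡3 (mod 8); ε(u)ε(v)=1·1, αω(v)=2·1, βω(u)=-12·0; sum ≡ 1  ⇒  -1.
(a,b)_17: α=1, u≡16; β=1, v≡1 (mod 17); (16|17)=+1, (1|17)=+1; sign (−1)^0·+1^1·+1^1 = +1.
(a,b)_43: α=0, u≡28; β=1, v≡16 (mod 43); (28|43)=-1, (16|43)=+1; sign (−1)^0·-1^1·+1^0 = -1.
(a,b)_7: α=0, u≡2; β=4, v≡3 (mod 7); (2|7)=+1, (3|7)=-1; sign (−1)^0·+1^4·-1^0 = +1.
(a,b)_3: α=6, u≡1; β=0, v≡2 (mod 3); (1|3)=+1, (2|3)=-1; sign (−1)^0·+1^0·-1^6 = +1.
(a,b)_∞: sgn(-17)=−, sgn(731)=+, so +1.
(a,b)_11: α=0, u≡9; β=2, v≡5 (mod 11); (9|11)=+1, (5|11)=+1; sign (−1)^0·+1^2·+1^0 = +1.
(a,b)_19: α=-2, u≡13; β=0, v≡5 (mod 19); (13|19)=-1, (5|19)=+1; sign (−1)^0·-1^0·+1^-2 = +1.
|Ram(-17, 731)| = 2, even; anisotropic at {2, 43}.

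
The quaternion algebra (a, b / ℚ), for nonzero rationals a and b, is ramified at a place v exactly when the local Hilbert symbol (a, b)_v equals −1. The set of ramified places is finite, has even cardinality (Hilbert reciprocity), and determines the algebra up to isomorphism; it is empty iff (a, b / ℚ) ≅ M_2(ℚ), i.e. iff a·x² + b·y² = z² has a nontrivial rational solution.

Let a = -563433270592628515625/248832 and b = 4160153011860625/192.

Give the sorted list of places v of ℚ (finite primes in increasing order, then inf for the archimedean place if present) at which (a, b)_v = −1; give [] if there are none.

Mod squares: a ≡ -1320747, b ≡ 37369371. Check v ∈ {∞, 2, 3, 5, 7, 13, 17, 19, 29, 37, 43, 47}.
v=13: a=13^2·(≡12), b=13^1·(≡6) mod 13; (12|13)=+1, (6|13)=-1; (−1)^{2·1·6}·(+1)^1·(-1)^2 = +1.
v=7: a=7^2·(≡5), b=7^0·(≡1) mod 7; (5|7)=-1, (1|7)=+1; (−1)^{2·0·3}·(-1)^0·(+1)^2 = +1.
v=47: a=47^1·(≡31), b=47^1·(≡15) mod 47; (31|47)=-1, (15|47)=-1; (−1)^{1·1·23}·(-1)^1·(-1)^1 = -1.
v=19: a=19^1·(≡3), b=19^1·(≡17) mod 19; (3|19)=-1, (17|19)=+1; (−1)^{1·1·9}·(-1)^1·(+1)^1 = +1.
v=3: a=3^-5·(≡1), b=3^-1·(≡1) mod 3; (1|3)=+1, (1|3)=+1; (−1)^{-5·-1·1}·(+1)^-1·(+1)^-5 = -1.
v=29: a=29^1·(≡20), b=29^1·(≡13) mod 29; (20|29)=+1, (13|29)=+1; (−1)^{1·1·14}·(+1)^1·(+1)^1 = +1.
v=17: a=17^3·(≡2), b=17^2·(≡11) mod 17; (2|17)=+1, (11|17)=-1; (−1)^{3·2·8}·(+1)^2·(-1)^3 = -1.
v=5: a=5^8·(≡3), b=5^4·(≡1) mod 5; (3|5)=-1, (1|5)=+1; (−1)^{8·4·2}·(-1)^4·(+1)^8 = +1.
v=∞: -1320747 < 0 and 37369371 > 0  ⇒  (a,b)_∞ = +1.
v=37: a=37^2·(≡14), b=37^1·(≡8) mod 37; (14|37)=-1, (8|37)=-1; (−1)^{2·1·18}·(-1)^1·(-1)^2 = -1.
v=2: v_2(a)=-10, v_2(b)=-6; units ≡ 5, 3 (mod 8); ε·ε+αω+βω = 0·1+-10·1+-6·1 ≡ 0  ⇒  (a,b)_2 = +1.
v=43: a=43^0·(≡6), b=43^2·(≡24) mod 43; (6|43)=+1, (24|43)=+1; (−1)^{0·2·21}·(+1)^2·(+1)^0 = +1.
(-1320747, 37369371 / ℚ) ramifies at {3, 17, 37, 47}: a division algebra.

[3, 17, 37, 47]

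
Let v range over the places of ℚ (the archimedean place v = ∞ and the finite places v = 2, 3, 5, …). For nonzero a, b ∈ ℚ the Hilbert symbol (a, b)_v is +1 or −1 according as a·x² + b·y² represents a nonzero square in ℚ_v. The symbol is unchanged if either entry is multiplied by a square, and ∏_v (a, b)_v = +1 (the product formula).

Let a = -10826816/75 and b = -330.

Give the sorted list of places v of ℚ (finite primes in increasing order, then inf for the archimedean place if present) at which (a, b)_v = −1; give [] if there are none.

(a, b) ≡ (-3003, -330) mod (ℚ^×)²; places V = {2, 3, 5, 7, 11, 13, ∞}.
(a,b)_7: α=1, u≡5; β=0, v≡6 (mod 7); (5|7)=-1, (6|7)=-1; sign (−1)^0·-1^0·-1^1 = -1.
(a,b)_∞: sgn(-3003)=−, sgn(-330)=−, so -1.
(a,b)_11: α=1, u≡10; β=1, v≡3 (mod 11); (10|11)=-1, (3|11)=+1; sign (−1)^1·-1^1·+1^1 = +1.
(a,b)_3: α=-1, u≡1; β=1, v≡1 (mod 3); (1|3)=+1, (1|3)=+1; sign (−1)^1·+1^1·+1^-1 = -1.
(a,b)_13: α=3, u≡9; β=0, v≡8 (mod 13); (9|13)=+1, (8|13)=-1; sign (−1)^0·+1^0·-1^3 = -1.
(a,b)_5: α=-2, u≡3; β=1, v≡4 (mod 5); (3|5)=-1, (4|5)=+1; sign (−1)^0·-1^1·+1^-2 = -1.
(a,b)_2: α=6, β=1; u≡5, v≡3 (mod 8); ε(u)ε(v)=0·1, αω(v)=6·1, βω(u)=1·1; sum ≡ 1  ⇒  -1.
|Ram(-3003, -330)| = 6, even; anisotropic at {2, 3, 5, 7, 13, ∞}.

[2, 3, 5, 7, 13, inf]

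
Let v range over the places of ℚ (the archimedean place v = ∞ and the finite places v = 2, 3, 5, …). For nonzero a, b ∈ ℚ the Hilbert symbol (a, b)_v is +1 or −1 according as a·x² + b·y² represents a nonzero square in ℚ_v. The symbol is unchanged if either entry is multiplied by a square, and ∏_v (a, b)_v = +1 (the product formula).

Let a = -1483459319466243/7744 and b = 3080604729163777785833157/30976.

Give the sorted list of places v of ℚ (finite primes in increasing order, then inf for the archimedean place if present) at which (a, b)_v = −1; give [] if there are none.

(a, b) ≡ (-323, 79373) mod (ℚ^×)²; places V = {2, 3, 7, 11, 17, 19, 23, 29, ∞}.
(a,b)_29: α=2, u≡7; β=3, v≡27 (mod 29); (7|29)=+1, (27|29)=-1; sign (−1)^0·+1^3·-1^2 = +1.
(a,b)_7: α=2, u≡3; β=3, v≡3 (mod 7); (3|7)=-1, (3|7)=-1; sign (−1)^0·-1^3·-1^2 = -1.
(a,b)_23: α=2, u≡22; β=3, v≡3 (mod 23); (22|23)=-1, (3|23)=+1; sign (−1)^0·-1^3·+1^2 = -1.
(a,b)_11: α=-2, u≡10; β=-2, v≡10 (mod 11); (10|11)=-1, (10|11)=-1; sign (−1)^0·-1^-2·-1^-2 = +1.
(a,b)_2: α=-6, β=-8; u≡5, v≡5 (mod 8); ε(u)ε(v)=0·0, αω(v)=-6·1, βω(u)=-8·1; sum ≡ 0  ⇒  +1.
(a,b)_∞: sgn(-323)=−, sgn(79373)=+, so +1.
(a,b)_3: α=6, u≡1; β=10, v≡2 (mod 3); (1|3)=+1, (2|3)=-1; sign (−1)^0·+1^10·-1^6 = +1.
(a,b)_17: α=3, u≡16; β=5, v≡12 (mod 17); (16|17)=+1, (12|17)=-1; sign (−1)^0·+1^5·-1^3 = -1.
(a,b)_19: α=1, u≡15; β=2, v≡14 (mod 19); (15|19)=-1, (14|19)=-1; sign (−1)^0·-1^2·-1^1 = -1.
|Ram(-323, 79373)| = 4, even; anisotropic at {7, 17, 19, 23}.

[7, 17, 19, 23]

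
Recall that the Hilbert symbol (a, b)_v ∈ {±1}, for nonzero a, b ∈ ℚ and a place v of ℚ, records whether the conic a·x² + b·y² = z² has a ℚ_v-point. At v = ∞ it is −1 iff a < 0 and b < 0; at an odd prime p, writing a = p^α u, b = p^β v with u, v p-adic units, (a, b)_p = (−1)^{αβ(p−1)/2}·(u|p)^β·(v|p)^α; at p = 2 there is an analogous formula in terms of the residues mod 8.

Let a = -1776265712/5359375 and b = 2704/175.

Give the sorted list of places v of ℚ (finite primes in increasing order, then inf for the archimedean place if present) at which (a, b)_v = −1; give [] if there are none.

[2, 23]

(a, b) ≡ (-161, 7) mod (ℚ^×)²; places V = {2, 5, 7, 13, 23, ∞}.
(a,b)_23: α=1, u≡6; β=0, v≡19 (mod 23); (6|23)=+1, (19|23)=-1; sign (−1)^0·+1^0·-1^1 = -1.
(a,b)_2: α=4, β=4; u≡7, v≡7 (mod 8); ε(u)ε(v)=1·1, αω(v)=4·0, βω(u)=4·0; sum ≡ 1  ⇒  -1.
(a,b)_13: α=6, u≡6; β=2, v≡7 (mod 13); (6|13)=-1, (7|13)=-1; sign (−1)^0·-1^2·-1^6 = +1.
(a,b)_5: α=-6, u≡1; β=-2, v≡2 (mod 5); (1|5)=+1, (2|5)=-1; sign (−1)^0·+1^-2·-1^-6 = +1.
(a,b)_∞: sgn(-161)=−, sgn(7)=+, so +1.
(a,b)_7: α=-3, u≡3; β=-1, v≡4 (mod 7); (3|7)=-1, (4|7)=+1; sign (−1)^1·-1^-1·+1^-3 = +1.
(-161, 7 / ℚ) ramifies at {2, 23}: a division algebra.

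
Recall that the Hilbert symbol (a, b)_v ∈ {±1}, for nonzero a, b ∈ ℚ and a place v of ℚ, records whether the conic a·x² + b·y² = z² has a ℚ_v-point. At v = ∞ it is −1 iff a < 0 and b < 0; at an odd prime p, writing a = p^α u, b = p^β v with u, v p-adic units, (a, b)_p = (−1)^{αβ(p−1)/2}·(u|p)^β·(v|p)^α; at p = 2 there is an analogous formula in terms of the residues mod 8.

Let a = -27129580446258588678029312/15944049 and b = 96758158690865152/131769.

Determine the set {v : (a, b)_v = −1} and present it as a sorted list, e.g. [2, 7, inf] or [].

[13, 47]

Mod squares: a ≡ -1348007, b ≡ 13. Check v ∈ {∞, 2, 3, 11, 13, 23, 29, 43, 47}.
v=∞: -1348007 < 0 and 13 > 0  ⇒  (a,b)_∞ = +1.
v=47: a=47^3·(≡37), b=47^2·(≡29) mod 47; (37|47)=+1, (29|47)=-1; (−1)^{3·2·23}·(+1)^2·(-1)^3 = -1.
v=43: a=43^3·(≡17), b=43^2·(≡21) mod 43; (17|43)=+1, (21|43)=+1; (−1)^{3·2·21}·(+1)^2·(+1)^3 = +1.
v=2: v_2(a)=16, v_2(b)=12; units ≡ 1, 5 (mod 8); ε·ε+αω+βω = 0·0+16·1+12·0 ≡ 0  ⇒  (a,b)_2 = +1.
v=3: a=3^-2·(≡1), b=3^-2·(≡1) mod 3; (1|3)=+1, (1|3)=+1; (−1)^{-2·-2·1}·(+1)^-2·(+1)^-2 = +1.
v=11: a=11^-6·(≡7), b=11^-4·(≡7) mod 11; (7|11)=-1, (7|11)=-1; (−1)^{-6·-4·5}·(-1)^-4·(-1)^-6 = +1.
v=13: a=13^2·(≡6), b=13^1·(≡4) mod 13; (6|13)=-1, (4|13)=+1; (−1)^{2·1·6}·(-1)^1·(+1)^2 = -1.
v=29: a=29^3·(≡9), b=29^2·(≡24) mod 29; (9|29)=+1, (24|29)=+1; (−1)^{3·2·14}·(+1)^2·(+1)^3 = +1.
v=23: a=23^3·(≡9), b=23^2·(≡3) mod 23; (9|23)=+1, (3|23)=+1; (−1)^{3·2·11}·(+1)^2·(+1)^3 = +1.
|Ram(-1348007, 13)| = 2, even; anisotropic at {13, 47}.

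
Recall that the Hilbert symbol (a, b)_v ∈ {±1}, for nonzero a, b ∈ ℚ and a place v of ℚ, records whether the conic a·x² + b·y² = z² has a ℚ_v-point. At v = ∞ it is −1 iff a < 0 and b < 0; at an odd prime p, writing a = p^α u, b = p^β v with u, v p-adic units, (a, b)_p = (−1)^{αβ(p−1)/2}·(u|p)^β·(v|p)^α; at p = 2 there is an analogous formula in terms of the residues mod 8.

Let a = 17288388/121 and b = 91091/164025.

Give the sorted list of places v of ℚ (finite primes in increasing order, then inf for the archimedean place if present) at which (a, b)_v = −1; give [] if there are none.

Mod squares: a ≡ 480233, b ≡ 11. Check v ∈ {∞, 2, 3, 5, 7, 11, 13, 17, 41, 53}.
v=5: a=5^0·(≡3), b=5^-2·(≡1) mod 5; (3|5)=-1, (1|5)=+1; (−1)^{0·-2·2}·(-1)^-2·(+1)^0 = +1.
v=2: v_2(a)=2, v_2(b)=0; units ≡ 1, 3 (mod 8); ε·ε+αω+βω = 0·1+2·1+0·0 ≡ 0  ⇒  (a,b)_2 = +1.
v=17: a=17^1·(≡12), b=17^0·(≡10) mod 17; (12|17)=-1, (10|17)=-1; (−1)^{1·0·8}·(-1)^0·(-1)^1 = -1.
v=41: a=41^1·(≡29), b=41^0·(≡34) mod 41; (29|41)=-1, (34|41)=-1; (−1)^{1·0·20}·(-1)^0·(-1)^1 = -1.
v=53: a=53^1·(≡27), b=53^0·(≡44) mod 53; (27|53)=-1, (44|53)=+1; (−1)^{1·0·26}·(-1)^0·(+1)^1 = +1.
v=7: a=7^0·(≡6), b=7^2·(≡4) mod 7; (6|7)=-1, (4|7)=+1; (−1)^{0·2·3}·(-1)^2·(+1)^0 = +1.
v=11: a=11^-2·(≡7), b=11^1·(≡5) mod 11; (7|11)=-1, (5|11)=+1; (−1)^{-2·1·5}·(-1)^1·(+1)^-2 = -1.
v=∞: 480233 > 0 and 11 > 0  ⇒  (a,b)_∞ = +1.
v=13: a=13^1·(≡7), b=13^2·(≡8) mod 13; (7|13)=-1, (8|13)=-1; (−1)^{1·2·6}·(-1)^2·(-1)^1 = -1.
v=3: a=3^2·(≡2), b=3^-8·(≡2) mod 3; (2|3)=-1, (2|3)=-1; (−1)^{2·-8·1}·(-1)^-8·(-1)^2 = +1.
|Ram(480233, 11)| = 4, even; anisotropic at {11, 13, 17, 41}.

[11, 13, 17, 41]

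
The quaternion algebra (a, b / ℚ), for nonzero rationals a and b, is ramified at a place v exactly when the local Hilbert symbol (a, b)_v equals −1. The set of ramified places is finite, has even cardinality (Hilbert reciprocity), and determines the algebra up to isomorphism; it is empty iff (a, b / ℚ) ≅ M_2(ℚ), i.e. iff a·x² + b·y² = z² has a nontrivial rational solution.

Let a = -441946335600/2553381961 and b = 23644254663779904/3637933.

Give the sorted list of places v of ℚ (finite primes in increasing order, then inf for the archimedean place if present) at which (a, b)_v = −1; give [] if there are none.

[11, 17]

Mod squares: a ≡ -231, b ≡ 12597. Check v ∈ {∞, 2, 3, 5, 7, 11, 13, 17, 19, 23}.
v=∞: -231 < 0 and 12597 > 0  ⇒  (a,b)_∞ = +1.
v=7: a=7^1·(≡1), b=7^2·(≡1) mod 7; (1|7)=+1, (1|7)=+1; (−1)^{1·2·3}·(+1)^2·(+1)^1 = +1.
v=13: a=13^-6·(≡4), b=13^-1·(≡8) mod 13; (4|13)=+1, (8|13)=-1; (−1)^{-6·-1·6}·(+1)^-1·(-1)^-6 = +1.
v=2: v_2(a)=4, v_2(b)=6; units ≡ 1, 5 (mod 8); ε·ε+αω+βω = 0·0+4·1+6·0 ≡ 0  ⇒  (a,b)_2 = +1.
v=19: a=19^0·(≡9), b=19^1·(≡5) mod 19; (9|19)=+1, (5|19)=+1; (−1)^{0·1·9}·(+1)^1·(+1)^0 = +1.
v=3: a=3^15·(≡1), b=3^13·(≡2) mod 3; (1|3)=+1, (2|3)=-1; (−1)^{15·13·1}·(+1)^13·(-1)^15 = +1.
v=17: a=17^0·(≡5), b=17^1·(≡3) mod 17; (5|17)=-1, (3|17)=-1; (−1)^{0·1·8}·(-1)^1·(-1)^0 = -1.
v=23: a=23^-2·(≡17), b=23^-4·(≡3) mod 23; (17|23)=-1, (3|23)=+1; (−1)^{-2·-4·11}·(-1)^-4·(+1)^-2 = +1.
v=5: a=5^2·(≡1), b=5^0·(≡3) mod 5; (1|5)=+1, (3|5)=-1; (−1)^{2·0·2}·(+1)^0·(-1)^2 = +1.
v=11: a=11^1·(≡3), b=11^4·(≡10) mod 11; (3|11)=+1, (10|11)=-1; (−1)^{1·4·5}·(+1)^4·(-1)^1 = -1.
Ram(-231, 12597) = {11, 17}; no ℚ_11-point on the conic.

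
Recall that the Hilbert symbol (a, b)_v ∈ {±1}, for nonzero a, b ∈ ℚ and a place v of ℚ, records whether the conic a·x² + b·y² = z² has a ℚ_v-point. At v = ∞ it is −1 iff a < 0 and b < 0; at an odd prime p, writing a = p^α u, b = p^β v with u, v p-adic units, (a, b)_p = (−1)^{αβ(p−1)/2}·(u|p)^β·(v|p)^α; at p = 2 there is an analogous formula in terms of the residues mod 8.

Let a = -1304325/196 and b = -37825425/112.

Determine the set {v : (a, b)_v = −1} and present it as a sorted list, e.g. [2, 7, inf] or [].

Mod squares: a ≡ -5797, b ≡ -1176791. Check v ∈ {∞, 2, 3, 5, 7, 11, 17, 29, 31}.
v=7: a=7^-2·(≡5), b=7^-1·(≡3) mod 7; (5|7)=-1, (3|7)=-1; (−1)^{-2·-1·3}·(-1)^-1·(-1)^-2 = -1.
v=2: v_2(a)=-2, v_2(b)=-4; units ≡ 3, 1 (mod 8); ε·ε+αω+βω = 1·0+-2·0+-4·1 ≡ 0  ⇒  (a,b)_2 = +1.
v=11: a=11^1·(≡3), b=11^1·(≡1) mod 11; (3|11)=+1, (1|11)=+1; (−1)^{1·1·5}·(+1)^1·(+1)^1 = -1.
v=∞: -5797 < 0 and -1176791 < 0  ⇒  (a,b)_∞ = -1.
v=5: a=5^2·(≡2), b=5^2·(≡4) mod 5; (2|5)=-1, (4|5)=+1; (−1)^{2·2·2}·(-1)^2·(+1)^2 = +1.
v=3: a=3^2·(≡2), b=3^2·(≡1) mod 3; (2|3)=-1, (1|3)=+1; (−1)^{2·2·1}·(-1)^2·(+1)^2 = +1.
v=29: a=29^0·(≡3), b=29^1·(≡27) mod 29; (3|29)=-1, (27|29)=-1; (−1)^{0·1·14}·(-1)^1·(-1)^0 = -1.
v=31: a=31^1·(≡24), b=31^1·(≡9) mod 31; (24|31)=-1, (9|31)=+1; (−1)^{1·1·15}·(-1)^1·(+1)^1 = +1.
v=17: a=17^1·(≡9), b=17^1·(≡2) mod 17; (9|17)=+1, (2|17)=+1; (−1)^{1·1·8}·(+1)^1·(+1)^1 = +1.
Ram(-5797, -1176791) = {7, 11, 29, ∞}; no ℚ_7-point on the conic.

[7, 11, 29, inf]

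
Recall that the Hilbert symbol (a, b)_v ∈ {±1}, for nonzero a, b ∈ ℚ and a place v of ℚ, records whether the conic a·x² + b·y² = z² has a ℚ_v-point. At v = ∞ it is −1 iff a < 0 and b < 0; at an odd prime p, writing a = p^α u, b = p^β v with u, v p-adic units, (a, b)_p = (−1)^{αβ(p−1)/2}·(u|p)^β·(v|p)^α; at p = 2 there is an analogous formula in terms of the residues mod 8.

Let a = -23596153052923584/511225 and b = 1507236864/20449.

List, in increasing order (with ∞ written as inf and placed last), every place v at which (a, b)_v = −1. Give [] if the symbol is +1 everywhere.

Mod squares: a ≡ -6415171, b ≡ 30039. Check v ∈ {∞, 2, 3, 5, 7, 11, 13, 17, 19, 31, 37, 47}.
v=37: a=37^1·(≡34), b=37^0·(≡14) mod 37; (34|37)=+1, (14|37)=-1; (−1)^{1·0·18}·(+1)^0·(-1)^1 = -1.
v=∞: -6415171 < 0 and 30039 > 0  ⇒  (a,b)_∞ = +1.
v=13: a=13^-2·(≡4), b=13^-2·(≡4) mod 13; (4|13)=+1, (4|13)=+1; (−1)^{-2·-2·6}·(+1)^-2·(+1)^-2 = +1.
v=19: a=19^4·(≡10), b=19^1·(≡9) mod 19; (10|19)=-1, (9|19)=+1; (−1)^{4·1·9}·(-1)^1·(+1)^4 = -1.
v=2: v_2(a)=6, v_2(b)=10; units ≡ 5, 7 (mod 8); ε·ε+αω+βω = 0·1+6·0+10·1 ≡ 0  ⇒  (a,b)_2 = +1.
v=7: a=7^3·(≡4), b=7^2·(≡2) mod 7; (4|7)=+1, (2|7)=+1; (−1)^{3·2·3}·(+1)^2·(+1)^3 = +1.
v=47: a=47^1·(≡12), b=47^0·(≡17) mod 47; (12|47)=+1, (17|47)=+1; (−1)^{1·0·23}·(+1)^0·(+1)^1 = +1.
v=17: a=17^1·(≡5), b=17^1·(≡13) mod 17; (5|17)=-1, (13|17)=+1; (−1)^{1·1·8}·(-1)^1·(+1)^1 = -1.
v=3: a=3^2·(≡2), b=3^1·(≡2) mod 3; (2|3)=-1, (2|3)=-1; (−1)^{2·1·1}·(-1)^1·(-1)^2 = -1.
v=5: a=5^-2·(≡4), b=5^0·(≡1) mod 5; (4|5)=+1, (1|5)=+1; (−1)^{-2·0·2}·(+1)^0·(+1)^-2 = +1.
v=11: a=11^-2·(≡10), b=11^-2·(≡3) mod 11; (10|11)=-1, (3|11)=+1; (−1)^{-2·-2·5}·(-1)^-2·(+1)^-2 = +1.
v=31: a=31^1·(≡13), b=31^1·(≡1) mod 31; (13|31)=-1, (1|31)=+1; (−1)^{1·1·15}·(-1)^1·(+1)^1 = +1.
|Ram(-6415171, 30039)| = 4, even; anisotropic at {3, 17, 19, 37}.

[3, 17, 19, 37]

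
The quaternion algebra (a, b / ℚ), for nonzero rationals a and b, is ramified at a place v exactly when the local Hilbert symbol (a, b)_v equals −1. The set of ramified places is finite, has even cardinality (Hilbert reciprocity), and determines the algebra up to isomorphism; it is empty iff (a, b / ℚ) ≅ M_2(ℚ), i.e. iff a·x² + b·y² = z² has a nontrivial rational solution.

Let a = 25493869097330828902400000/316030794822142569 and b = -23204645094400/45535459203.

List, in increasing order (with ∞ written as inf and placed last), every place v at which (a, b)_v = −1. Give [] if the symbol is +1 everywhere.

[3, 5, 17, 23]

(a, b) ≡ (13685, -3) mod (ℚ^×)²; places V = {2, 3, 5, 7, 11, 13, 17, 23, ∞}.
(a,b)_7: α=5, u≡4; β=2, v≡4 (mod 7); (4|7)=+1, (4|7)=+1; sign (−1)^0·+1^2·+1^5 = +1.
(a,b)_∞: sgn(13685)=+, sgn(-3)=−, so +1.
(a,b)_13: α=-8, u≡9; β=-4, v≡12 (mod 13); (9|13)=+1, (12|13)=+1; sign (−1)^0·+1^-4·+1^-8 = +1.
(a,b)_3: α=-18, u≡2; β=-13, v≡2 (mod 3); (2|3)=-1, (2|3)=-1; sign (−1)^0·-1^-13·-1^-18 = -1.
(a,b)_2: α=26, β=10; u≡5, v≡5 (mod 8); ε(u)ε(v)=0·0, αω(v)=26·1, βω(u)=10·1; sum ≡ 0  ⇒  +1.
(a,b)_5: α=5, u≡2; β=2, v≡3 (mod 5); (2|5)=-1, (3|5)=-1; sign (−1)^0·-1^2·-1^5 = -1.
(a,b)_11: α=2, u≡9; β=2, v≡7 (mod 11); (9|11)=+1, (7|11)=-1; sign (−1)^0·+1^2·-1^2 = +1.
(a,b)_17: α=3, u≡5; β=2, v≡10 (mod 17); (5|17)=-1, (10|17)=-1; sign (−1)^0·-1^2·-1^3 = -1.
(a,b)_23: α=3, u≡22; β=2, v≡19 (mod 23); (22|23)=-1, (19|23)=-1; sign (−1)^0·-1^2·-1^3 = -1.
(13685, -3 / ℚ) ramifies at {3, 5, 17, 23}: a division algebra.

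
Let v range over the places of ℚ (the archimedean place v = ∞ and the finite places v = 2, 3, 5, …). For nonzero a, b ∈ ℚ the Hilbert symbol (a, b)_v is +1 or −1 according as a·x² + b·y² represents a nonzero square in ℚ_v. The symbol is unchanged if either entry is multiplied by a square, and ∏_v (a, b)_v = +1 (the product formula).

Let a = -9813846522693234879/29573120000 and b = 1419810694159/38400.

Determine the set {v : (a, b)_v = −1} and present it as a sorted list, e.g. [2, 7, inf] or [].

Mod squares: a ≡ -78, b ≡ 14586. Check v ∈ {∞, 2, 3, 5, 11, 13, 17, 19, 37}.
v=17: a=17^2·(≡11), b=17^1·(≡16) mod 17; (11|17)=-1, (16|17)=+1; (−1)^{2·1·8}·(-1)^1·(+1)^2 = -1.
v=5: a=5^-4·(≡3), b=5^-2·(≡4) mod 5; (3|5)=-1, (4|5)=+1; (−1)^{-4·-2·2}·(-1)^-2·(+1)^-4 = +1.
v=11: a=11^4·(≡6), b=11^3·(≡2) mod 11; (6|11)=-1, (2|11)=-1; (−1)^{4·3·5}·(-1)^3·(-1)^4 = -1.
v=19: a=19^-2·(≡5), b=19^0·(≡18) mod 19; (5|19)=+1, (18|19)=-1; (−1)^{-2·0·9}·(+1)^0·(-1)^-2 = +1.
v=13: a=13^7·(≡2), b=13^7·(≡3) mod 13; (2|13)=-1, (3|13)=+1; (−1)^{7·7·6}·(-1)^7·(+1)^7 = -1.
v=2: v_2(a)=-17, v_2(b)=-9; units ≡ 1, 5 (mod 8); ε·ε+αω+βω = 0·0+-17·1+-9·0 ≡ 1  ⇒  (a,b)_2 = -1.
v=37: a=37^2·(≡33), b=37^0·(≡29) mod 37; (33|37)=+1, (29|37)=-1; (−1)^{2·0·18}·(+1)^0·(-1)^2 = +1.
v=∞: -78 < 0 and 14586 > 0  ⇒  (a,b)_∞ = +1.
v=3: a=3^3·(≡1), b=3^-1·(≡2) mod 3; (1|3)=+1, (2|3)=-1; (−1)^{3·-1·1}·(+1)^-1·(-1)^3 = +1.
Ram(-78, 14586) = {2, 11, 13, 17}; no ℚ_2-point on the conic.

[2, 11, 13, 17]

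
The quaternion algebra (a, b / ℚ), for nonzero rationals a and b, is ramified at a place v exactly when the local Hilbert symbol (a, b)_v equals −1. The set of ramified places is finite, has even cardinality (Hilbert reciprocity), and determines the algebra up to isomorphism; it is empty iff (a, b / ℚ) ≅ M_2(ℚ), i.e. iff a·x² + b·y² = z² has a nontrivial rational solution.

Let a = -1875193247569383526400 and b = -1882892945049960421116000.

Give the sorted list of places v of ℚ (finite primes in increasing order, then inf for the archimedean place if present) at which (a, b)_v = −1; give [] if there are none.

[43, inf]

(a, b) ≡ (-102641, -21315910) mod (ℚ^×)²; places V = {2, 3, 5, 7, 11, 19, 31, 43, 47, ∞}.
(a,b)_5: α=2, u≡4; β=3, v≡2 (mod 5); (4|5)=+1, (2|5)=-1; sign (−1)^0·+1^3·-1^2 = +1.
(a,b)_3: α=0, u≡1; β=4, v≡2 (mod 3); (1|3)=+1, (2|3)=-1; sign (−1)^0·+1^4·-1^0 = +1.
(a,b)_∞: sgn(-102641)=−, sgn(-21315910)=−, so -1.
(a,b)_11: α=3, u≡10; β=1, v≡1 (mod 11); (10|11)=-1, (1|11)=+1; sign (−1)^1·-1^1·+1^3 = +1.
(a,b)_31: α=1, u≡17; β=1, v≡18 (mod 31); (17|31)=-1, (18|31)=+1; sign (−1)^1·-1^1·+1^1 = +1.
(a,b)_7: α=1, u≡4; β=1, v≡3 (mod 7); (4|7)=+1, (3|7)=-1; sign (−1)^1·+1^1·-1^1 = +1.
(a,b)_43: α=3, u≡6; β=4, v≡37 (mod 43); (6|43)=+1, (37|43)=-1; sign (−1)^0·+1^4·-1^3 = -1.
(a,b)_47: α=2, u≡18; β=3, v≡13 (mod 47); (18|47)=+1, (13|47)=-1; sign (−1)^0·+1^3·-1^2 = +1.
(a,b)_2: α=12, β=5; u≡7, v≡5 (mod 8); ε(u)ε(v)=1·0, αω(v)=12·1, βω(u)=5·0; sum ≡ 0  ⇒  +1.
(a,b)_19: α=2, u≡11; β=3, v≡2 (mod 19); (11|19)=+1, (2|19)=-1; sign (−1)^0·+1^3·-1^2 = +1.
(-102641, -21315910 / ℚ) ramifies at {43, ∞}: a division algebra.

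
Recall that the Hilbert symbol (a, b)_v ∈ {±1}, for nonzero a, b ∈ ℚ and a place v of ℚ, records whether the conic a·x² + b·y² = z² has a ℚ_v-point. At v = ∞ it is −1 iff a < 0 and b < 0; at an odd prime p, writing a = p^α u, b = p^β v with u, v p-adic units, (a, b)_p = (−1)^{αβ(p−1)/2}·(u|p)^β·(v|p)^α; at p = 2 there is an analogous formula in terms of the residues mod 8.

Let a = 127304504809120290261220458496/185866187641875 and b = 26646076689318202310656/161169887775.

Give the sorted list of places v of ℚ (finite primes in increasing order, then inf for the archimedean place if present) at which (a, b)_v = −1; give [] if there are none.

[3, 17]

(a, b) ≡ (32538, 12441) mod (ℚ^×)²; places V = {2, 3, 5, 7, 11, 13, 17, 23, 29, 37, 41, 43, ∞}.
(a,b)_43: α=0, u≡5; β=-2, v≡21 (mod 43); (5|43)=-1, (21|43)=+1; sign (−1)^0·-1^-2·+1^0 = +1.
(a,b)_13: α=-4, u≡10; β=-3, v≡2 (mod 13); (10|13)=+1, (2|13)=-1; sign (−1)^0·+1^-3·-1^-4 = +1.
(a,b)_11: α=1, u≡8; β=1, v≡4 (mod 11); (8|11)=-1, (4|11)=+1; sign (−1)^1·-1^1·+1^1 = +1.
(a,b)_41: α=8, u≡21; β=6, v≡16 (mod 41); (21|41)=+1, (16|41)=+1; sign (−1)^0·+1^6·+1^8 = +1.
(a,b)_23: α=-2, u≡16; β=-2, v≡21 (mod 23); (16|23)=+1, (21|23)=-1; sign (−1)^0·+1^-2·-1^-2 = +1.
(a,b)_∞: sgn(32538)=+, sgn(12441)=+, so +1.
(a,b)_7: α=0, u≡2; β=2, v≡2 (mod 7); (2|7)=+1, (2|7)=+1; sign (−1)^0·+1^2·+1^0 = +1.
(a,b)_5: α=-4, u≡3; β=-2, v≡1 (mod 5); (3|5)=-1, (1|5)=+1; sign (−1)^0·-1^-2·+1^-4 = +1.
(a,b)_3: α=-9, u≡1; β=-1, v≡1 (mod 3); (1|3)=+1, (1|3)=+1; sign (−1)^1·+1^-1·+1^-9 = -1.
(a,b)_2: α=31, β=18; u≡5, v≡1 (mod 8); ε(u)ε(v)=0·0, αω(v)=31·0, βω(u)=18·1; sum ≡ 0  ⇒  +1.
(a,b)_29: α=1, u≡6; β=1, v≡4 (mod 29); (6|29)=+1, (4|29)=+1; sign (−1)^0·+1^1·+1^1 = +1.
(a,b)_17: α=1, u≡5; β=0, v≡3 (mod 17); (5|17)=-1, (3|17)=-1; sign (−1)^0·-1^0·-1^1 = -1.
(a,b)_37: α=2, u≡24; β=2, v≡12 (mod 37); (24|37)=-1, (12|37)=+1; sign (−1)^0·-1^2·+1^2 = +1.
(32538, 12441 / ℚ) ramifies at {3, 17}: a division algebra.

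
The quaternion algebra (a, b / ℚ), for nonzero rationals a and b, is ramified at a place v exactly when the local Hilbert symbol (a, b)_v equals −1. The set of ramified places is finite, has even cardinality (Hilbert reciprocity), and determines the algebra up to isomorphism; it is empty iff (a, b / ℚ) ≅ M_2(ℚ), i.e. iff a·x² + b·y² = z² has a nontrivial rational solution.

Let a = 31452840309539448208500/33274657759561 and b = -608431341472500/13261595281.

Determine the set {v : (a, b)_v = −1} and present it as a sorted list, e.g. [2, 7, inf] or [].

Mod squares: a ≡ 1365, b ≡ -21. Check v ∈ {∞, 2, 3, 5, 7, 11, 13, 19, 29}.
v=11: a=11^0·(≡4), b=11^-2·(≡9) mod 11; (4|11)=+1, (9|11)=+1; (−1)^{0·-2·5}·(+1)^-2·(+1)^0 = +1.
v=13: a=13^9·(≡1), b=13^6·(≡2) mod 13; (1|13)=+1, (2|13)=-1; (−1)^{9·6·6}·(+1)^6·(-1)^9 = -1.
v=7: a=7^11·(≡5), b=7^5·(≡1) mod 7; (5|7)=-1, (1|7)=+1; (−1)^{11·5·3}·(-1)^5·(+1)^11 = +1.
v=∞: 1365 > 0 and -21 < 0  ⇒  (a,b)_∞ = +1.
v=5: a=5^3·(≡3), b=5^4·(≡4) mod 5; (3|5)=-1, (4|5)=+1; (−1)^{3·4·2}·(-1)^4·(+1)^3 = +1.
v=19: a=19^-6·(≡5), b=19^-4·(≡1) mod 19; (5|19)=+1, (1|19)=+1; (−1)^{-6·-4·9}·(+1)^-4·(+1)^-6 = +1.
v=3: a=3^1·(≡2), b=3^1·(≡2) mod 3; (2|3)=-1, (2|3)=-1; (−1)^{1·1·1}·(-1)^1·(-1)^1 = -1.
v=2: v_2(a)=2, v_2(b)=2; units ≡ 5, 3 (mod 8); ε·ε+αω+βω = 0·1+2·1+2·1 ≡ 0  ⇒  (a,b)_2 = +1.
v=29: a=29^-4·(≡3), b=29^-2·(≡10) mod 29; (3|29)=-1, (10|29)=-1; (−1)^{-4·-2·14}·(-1)^-2·(-1)^-4 = +1.
(1365, -21 / ℚ) ramifies at {3, 13}: a division algebra.

[3, 13]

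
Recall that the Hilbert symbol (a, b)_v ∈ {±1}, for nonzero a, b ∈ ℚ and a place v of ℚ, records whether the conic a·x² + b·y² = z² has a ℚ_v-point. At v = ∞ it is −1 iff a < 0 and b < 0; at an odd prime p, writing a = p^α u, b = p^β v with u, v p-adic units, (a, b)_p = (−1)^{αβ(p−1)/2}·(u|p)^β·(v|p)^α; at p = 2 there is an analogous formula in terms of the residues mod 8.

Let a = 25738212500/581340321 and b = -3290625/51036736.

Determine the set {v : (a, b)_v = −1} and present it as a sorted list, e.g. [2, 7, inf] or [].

(a, b) ≡ (85085, -65) mod (ℚ^×)²; places V = {2, 3, 5, 7, 11, 13, 17, 19, 47, ∞}.
(a,b)_11: α=3, u≡6; β=0, v≡1 (mod 11); (6|11)=-1, (1|11)=+1; sign (−1)^0·-1^0·+1^3 = +1.
(a,b)_7: α=1, u≡3; β=0, v≡6 (mod 7); (3|7)=-1, (6|7)=-1; sign (−1)^0·-1^0·-1^1 = -1.
(a,b)_5: α=5, u≡3; β=5, v≡2 (mod 5); (3|5)=-1, (2|5)=-1; sign (−1)^0·-1^5·-1^5 = +1.
(a,b)_17: α=1, u≡6; β=0, v≡3 (mod 17); (6|17)=-1, (3|17)=-1; sign (−1)^0·-1^0·-1^1 = -1.
(a,b)_19: α=-2, u≡18; β=-2, v≡5 (mod 19); (18|19)=-1, (5|19)=+1; sign (−1)^0·-1^-2·+1^-2 = +1.
(a,b)_∞: sgn(85085)=+, sgn(-65)=−, so +1.
(a,b)_13: α=1, u≡6; β=1, v≡5 (mod 13); (6|13)=-1, (5|13)=-1; sign (−1)^0·-1^1·-1^1 = +1.
(a,b)_47: α=-2, u≡31; β=-2, v≡43 (mod 47); (31|47)=-1, (43|47)=-1; sign (−1)^0·-1^-2·-1^-2 = +1.
(a,b)_3: α=-6, u≡2; β=4, v≡1 (mod 3); (2|3)=-1, (1|3)=+1; sign (−1)^0·-1^4·+1^-6 = +1.
(a,b)_2: α=2, β=-6; u≡5, v≡7 (mod 8); ε(u)ε(v)=0·1, αω(v)=2·0, βω(u)=-6·1; sum ≡ 0  ⇒  +1.
|Ram(85085, -65)| = 2, even; anisotropic at {7, 17}.

[7, 17]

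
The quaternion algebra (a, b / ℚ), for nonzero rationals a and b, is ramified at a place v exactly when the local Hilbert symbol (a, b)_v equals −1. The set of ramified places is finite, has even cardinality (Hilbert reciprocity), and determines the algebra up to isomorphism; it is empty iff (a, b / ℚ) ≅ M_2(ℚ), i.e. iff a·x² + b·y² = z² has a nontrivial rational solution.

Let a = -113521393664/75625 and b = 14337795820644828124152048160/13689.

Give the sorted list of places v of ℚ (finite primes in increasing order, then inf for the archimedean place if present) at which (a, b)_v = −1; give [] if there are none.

(a, b) ≡ (-35351, 614753890) mod (ℚ^×)²; places V = {2, 3, 5, 7, 11, 13, 17, 23, 29, 37, 41, 47, 53, ∞}.
(a,b)_53: α=1, u≡22; β=3, v≡14 (mod 53); (22|53)=-1, (14|53)=-1; sign (−1)^0·-1^3·-1^1 = +1.
(a,b)_23: α=1, u≡16; β=3, v≡22 (mod 23); (16|23)=+1, (22|23)=-1; sign (−1)^1·+1^3·-1^1 = +1.
(a,b)_47: α=0, u≡15; β=1, v≡45 (mod 47); (15|47)=-1, (45|47)=-1; sign (−1)^0·-1^1·-1^0 = -1.
(a,b)_11: α=-2, u≡4; β=0, v≡9 (mod 11); (4|11)=+1, (9|11)=+1; sign (−1)^0·+1^0·+1^-2 = +1.
(a,b)_41: α=0, u≡32; β=2, v≡3 (mod 41); (32|41)=+1, (3|41)=-1; sign (−1)^0·+1^2·-1^0 = +1.
(a,b)_2: α=16, β=5; u≡1, v≡1 (mod 8); ε(u)ε(v)=0·0, αω(v)=16·0, βω(u)=5·0; sum ≡ 0  ⇒  +1.
(a,b)_7: α=2, u≡3; β=4, v≡2 (mod 7); (3|7)=-1, (2|7)=+1; sign (−1)^0·-1^4·+1^2 = +1.
(a,b)_13: α=0, u≡9; β=-2, v≡3 (mod 13); (9|13)=+1, (3|13)=+1; sign (−1)^0·+1^-2·+1^0 = +1.
(a,b)_∞: sgn(-35351)=−, sgn(614753890)=+, so +1.
(a,b)_3: α=0, u≡1; β=-4, v≡1 (mod 3); (1|3)=+1, (1|3)=+1; sign (−1)^0·+1^-4·+1^0 = +1.
(a,b)_5: α=-4, u≡1; β=1, v≡3 (mod 5); (1|5)=+1, (3|5)=-1; sign (−1)^0·+1^1·-1^-4 = +1.
(a,b)_37: α=0, u≡21; β=1, v≡26 (mod 37); (21|37)=+1, (26|37)=+1; sign (−1)^0·+1^1·+1^0 = +1.
(a,b)_29: α=1, u≡1; β=3, v≡3 (mod 29); (1|29)=+1, (3|29)=-1; sign (−1)^0·+1^3·-1^1 = -1.
(a,b)_17: α=0, u≡15; β=2, v≡13 (mod 17); (15|17)=+1, (13|17)=+1; sign (−1)^0·+1^2·+1^0 = +1.
(-35351, 614753890 / ℚ) ramifies at {29, 47}: a division algebra.

[29, 47]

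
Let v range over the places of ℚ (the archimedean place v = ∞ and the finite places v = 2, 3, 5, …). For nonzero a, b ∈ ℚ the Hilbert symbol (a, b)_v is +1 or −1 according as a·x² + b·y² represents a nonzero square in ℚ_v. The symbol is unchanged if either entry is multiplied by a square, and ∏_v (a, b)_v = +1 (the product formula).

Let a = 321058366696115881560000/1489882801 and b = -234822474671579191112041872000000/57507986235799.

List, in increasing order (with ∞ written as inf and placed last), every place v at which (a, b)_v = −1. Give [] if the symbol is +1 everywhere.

[7, 13, 19, 23, 31, 37]

Mod squares: a ≡ 2400671, b ≡ -393255863. Check v ∈ {∞, 2, 3, 5, 7, 11, 13, 17, 19, 23, 29, 31, 37}.
v=5: a=5^4·(≡1), b=5^6·(≡3) mod 5; (1|5)=+1, (3|5)=-1; (−1)^{4·6·2}·(+1)^6·(-1)^4 = +1.
v=37: a=37^3·(≡2), b=37^4·(≡5) mod 37; (2|37)=-1, (5|37)=-1; (−1)^{3·4·18}·(-1)^4·(-1)^3 = -1.
v=∞: 2400671 > 0 and -393255863 < 0  ⇒  (a,b)_∞ = +1.
v=7: a=7^1·(≡2), b=7^1·(≡4) mod 7; (2|7)=+1, (4|7)=+1; (−1)^{1·1·3}·(+1)^1·(+1)^1 = -1.
v=19: a=19^2·(≡8), b=19^3·(≡6) mod 19; (8|19)=-1, (6|19)=+1; (−1)^{2·3·9}·(-1)^3·(+1)^2 = -1.
v=11: a=11^-6·(≡4), b=11^-9·(≡2) mod 11; (4|11)=+1, (2|11)=-1; (−1)^{-6·-9·5}·(+1)^-9·(-1)^-6 = +1.
v=17: a=17^4·(≡2), b=17^6·(≡11) mod 17; (2|17)=+1, (11|17)=-1; (−1)^{4·6·8}·(+1)^6·(-1)^4 = +1.
v=13: a=13^1·(≡6), b=13^1·(≡9) mod 13; (6|13)=-1, (9|13)=+1; (−1)^{1·1·6}·(-1)^1·(+1)^1 = -1.
v=23: a=23^1·(≡6), b=23^1·(≡9) mod 23; (6|23)=+1, (9|23)=+1; (−1)^{1·1·11}·(+1)^1·(+1)^1 = -1.
v=3: a=3^4·(≡2), b=3^6·(≡1) mod 3; (2|3)=-1, (1|3)=+1; (−1)^{4·6·1}·(-1)^6·(+1)^4 = +1.
v=31: a=31^1·(≡29), b=31^1·(≡17) mod 31; (29|31)=-1, (17|31)=-1; (−1)^{1·1·15}·(-1)^1·(-1)^1 = -1.
v=2: v_2(a)=6, v_2(b)=10; units ≡ 7, 1 (mod 8); ε·ε+αω+βω = 1·0+6·0+10·0 ≡ 0  ⇒  (a,b)_2 = +1.
v=29: a=29^-2·(≡28), b=29^-3·(≡19) mod 29; (28|29)=+1, (19|29)=-1; (−1)^{-2·-3·14}·(+1)^-3·(-1)^-2 = +1.
(2400671, -393255863 / ℚ) ramifies at {7, 13, 19, 23, 31, 37}: a division algebra.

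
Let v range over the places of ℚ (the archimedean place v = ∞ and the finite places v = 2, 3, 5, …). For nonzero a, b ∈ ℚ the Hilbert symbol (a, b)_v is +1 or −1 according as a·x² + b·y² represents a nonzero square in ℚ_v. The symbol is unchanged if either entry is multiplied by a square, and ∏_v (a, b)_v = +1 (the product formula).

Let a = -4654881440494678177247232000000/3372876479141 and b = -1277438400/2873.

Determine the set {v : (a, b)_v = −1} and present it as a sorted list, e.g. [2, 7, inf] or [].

(a, b) ≡ (-1062347, -1508087) mod (ℚ^×)²; places V = {2, 3, 5, 7, 11, 13, 17, 19, 23, 29, 43, ∞}.
(a,b)_5: α=6, u≡2; β=2, v≡3 (mod 5); (2|5)=-1, (3|5)=-1; sign (−1)^0·-1^2·-1^6 = +1.
(a,b)_7: α=4, u≡4; β=1, v≡6 (mod 7); (4|7)=+1, (6|7)=-1; sign (−1)^0·+1^1·-1^4 = +1.
(a,b)_3: α=6, u≡1; β=2, v≡1 (mod 3); (1|3)=+1, (1|3)=+1; sign (−1)^0·+1^2·+1^6 = +1.
(a,b)_11: α=1, u≡3; β=0, v≡2 (mod 11); (3|11)=+1, (2|11)=-1; sign (−1)^0·+1^0·-1^1 = -1.
(a,b)_23: α=3, u≡16; β=1, v≡16 (mod 23); (16|23)=+1, (16|23)=+1; sign (−1)^1·+1^1·+1^3 = -1.
(a,b)_19: α=3, u≡9; β=1, v≡7 (mod 19); (9|19)=+1, (7|19)=+1; sign (−1)^1·+1^1·+1^3 = -1.
(a,b)_17: α=-3, u≡2; β=-1, v≡5 (mod 17); (2|17)=+1, (5|17)=-1; sign (−1)^0·+1^-1·-1^-3 = -1.
(a,b)_13: α=-5, u≡1; β=-2, v≡12 (mod 13); (1|13)=+1, (12|13)=+1; sign (−1)^0·+1^-2·+1^-5 = +1.
(a,b)_∞: sgn(-1062347)=−, sgn(-1508087)=−, so -1.
(a,b)_43: α=-2, u≡11; β=0, v≡31 (mod 43); (11|43)=+1, (31|43)=+1; sign (−1)^0·+1^0·+1^-2 = +1.
(a,b)_2: α=18, β=6; u≡5, v≡1 (mod 8); ε(u)ε(v)=0·0, αω(v)=18·0, βω(u)=6·1; sum ≡ 0  ⇒  +1.
(a,b)_29: α=4, u≡12; β=1, v≡4 (mod 29); (12|29)=-1, (4|29)=+1; sign (−1)^0·-1^1·+1^4 = -1.
(-1062347, -1508087 / ℚ) ramifies at {11, 17, 19, 23, 29, ∞}: a division algebra.

[11, 17, 19, 23, 29, inf]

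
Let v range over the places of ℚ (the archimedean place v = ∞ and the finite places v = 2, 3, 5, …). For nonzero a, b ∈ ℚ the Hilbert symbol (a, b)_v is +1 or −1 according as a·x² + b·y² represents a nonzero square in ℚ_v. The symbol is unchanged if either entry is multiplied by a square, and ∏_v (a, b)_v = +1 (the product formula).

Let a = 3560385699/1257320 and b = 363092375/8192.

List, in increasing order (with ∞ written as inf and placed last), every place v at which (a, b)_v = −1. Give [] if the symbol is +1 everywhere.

(a, b) ≡ (3230, 190) mod (ℚ^×)²; places V = {2, 3, 5, 13, 17, 19, 23, 43, ∞}.
(a,b)_17: α=-1, u≡10; β=2, v≡5 (mod 17); (10|17)=-1, (5|17)=-1; sign (−1)^0·-1^2·-1^-1 = -1.
(a,b)_5: α=-1, u≡1; β=3, v≡2 (mod 5); (1|5)=+1, (2|5)=-1; sign (−1)^0·+1^3·-1^-1 = -1.
(a,b)_13: α=4, u≡11; β=0, v≡11 (mod 13); (11|13)=-1, (11|13)=-1; sign (−1)^0·-1^0·-1^4 = +1.
(a,b)_43: α=-2, u≡30; β=0, v≡19 (mod 43); (30|43)=-1, (19|43)=-1; sign (−1)^0·-1^0·-1^-2 = +1.
(a,b)_19: α=1, u≡18; β=1, v≡13 (mod 19); (18|19)=-1, (13|19)=-1; sign (−1)^1·-1^1·-1^1 = -1.
(a,b)_2: α=-3, β=-13; u≡7, v≡7 (mod 8); ε(u)ε(v)=1·1, αω(v)=-3·0, βω(u)=-13·0; sum ≡ 1  ⇒  -1.
(a,b)_23: α=0, u≡14; β=2, v≡8 (mod 23); (14|23)=-1, (8|23)=+1; sign (−1)^0·-1^2·+1^0 = +1.
(a,b)_∞: sgn(3230)=+, sgn(190)=+, so +1.
(a,b)_3: α=8, u≡2; β=0, v≡1 (mod 3); (2|3)=-1, (1|3)=+1; sign (−1)^0·-1^0·+1^8 = +1.
|Ram(3230, 190)| = 4, even; anisotropic at {2, 5, 17, 19}.

[2, 5, 17, 19]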